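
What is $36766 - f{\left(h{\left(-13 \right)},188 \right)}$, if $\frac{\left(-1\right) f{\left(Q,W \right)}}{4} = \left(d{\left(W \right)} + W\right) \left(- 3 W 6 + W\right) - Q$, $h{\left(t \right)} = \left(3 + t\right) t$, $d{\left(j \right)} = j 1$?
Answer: $-4770538$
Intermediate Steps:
$d{\left(j \right)} = j$
$h{\left(t \right)} = t \left(3 + t\right)$
$f{\left(Q,W \right)} = 4 Q + 136 W^{2}$ ($f{\left(Q,W \right)} = - 4 \left(\left(W + W\right) \left(- 3 W 6 + W\right) - Q\right) = - 4 \left(2 W \left(- 18 W + W\right) - Q\right) = - 4 \left(2 W \left(- 17 W\right) - Q\right) = - 4 \left(- 34 W^{2} - Q\right) = - 4 \left(- Q - 34 W^{2}\right) = 4 Q + 136 W^{2}$)
$36766 - f{\left(h{\left(-13 \right)},188 \right)} = 36766 - \left(4 \left(- 13 \left(3 - 13\right)\right) + 136 \cdot 188^{2}\right) = 36766 - \left(4 \left(\left(-13\right) \left(-10\right)\right) + 136 \cdot 35344\right) = 36766 - \left(4 \cdot 130 + 4806784\right) = 36766 - \left(520 + 4806784\right) = 36766 - 4807304 = -4770538$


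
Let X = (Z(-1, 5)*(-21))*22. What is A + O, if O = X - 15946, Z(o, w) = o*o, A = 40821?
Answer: 24413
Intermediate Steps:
Z(o, w) = o**2
X = -462 (X = ((-1)**2*(-21))*22 = (1*(-21))*22 = -21*22 = -462)
O = -16408 (O = -462 - 15946 = -16408)
A + O = 40821 - 16408 = 24413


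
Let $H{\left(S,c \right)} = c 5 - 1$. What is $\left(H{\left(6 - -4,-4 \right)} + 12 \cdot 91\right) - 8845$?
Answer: $-7774$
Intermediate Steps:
$H{\left(S,c \right)} = -1 + 5 c$ ($H{\left(S,c \right)} = 5 c - 1 = -1 + 5 c$)
$\left(H{\left(6 - -4,-4 \right)} + 12 \cdot 91\right) - 8845 = \left(\left(-1 + 5 \left(-4\right)\right) + 12 \cdot 91\right) - 8845 = \left(\left(-1 - 20\right) + 1092\right) - 8845 = \left(-21 + 1092\right) - 8845 = 1071 - 8845 = -7774$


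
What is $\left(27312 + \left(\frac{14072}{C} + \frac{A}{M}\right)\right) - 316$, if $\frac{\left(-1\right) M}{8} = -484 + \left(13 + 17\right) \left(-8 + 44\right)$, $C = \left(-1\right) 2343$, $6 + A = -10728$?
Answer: $\frac{150770908385}{5585712} \approx 26992.0$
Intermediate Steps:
$A = -10734$ ($A = -6 - 10728 = -10734$)
$C = -2343$
$M = -4768$ ($M = - 8 \left(-484 + \left(13 + 17\right) \left(-8 + 44\right)\right) = - 8 \left(-484 + 30 \cdot 36\right) = - 8 \left(-484 + 1080\right) = \left(-8\right) 596 = -4768$)
$\left(27312 + \left(\frac{14072}{C} + \frac{A}{M}\right)\right) - 316 = \left(27312 + \left(\frac{14072}{-2343} - \frac{10734}{-4768}\right)\right) - 316 = \left(27312 + \left(14072 \left(- \frac{1}{2343}\right) - - \frac{5367}{2384}\right)\right) - 316 = \left(27312 + \left(- \frac{14072}{2343} + \frac{5367}{2384}\right)\right) - 316 = \left(27312 - \frac{20972767}{5585712}\right) - 316 = \frac{152535993377}{5585712} - 316 = \frac{150770908385}{5585712}$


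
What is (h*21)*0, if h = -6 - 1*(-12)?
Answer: 0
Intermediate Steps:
h = 6 (h = -6 + 12 = 6)
(h*21)*0 = (6*21)*0 = 126*0 = 0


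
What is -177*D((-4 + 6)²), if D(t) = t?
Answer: -708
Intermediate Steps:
-177*D((-4 + 6)²) = -177*(-4 + 6)² = -177*2² = -177*4 = -708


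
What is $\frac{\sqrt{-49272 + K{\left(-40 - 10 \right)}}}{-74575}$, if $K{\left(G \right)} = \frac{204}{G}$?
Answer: $- \frac{3 i \sqrt{136878}}{372875} \approx - 0.0029766 i$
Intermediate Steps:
$\frac{\sqrt{-49272 + K{\left(-40 - 10 \right)}}}{-74575} = \frac{\sqrt{-49272 + \frac{204}{-40 - 10}}}{-74575} = \sqrt{-49272 + \frac{204}{-50}} \left(- \frac{1}{74575}\right) = \sqrt{-49272 + 204 \left(- \frac{1}{50}\right)} \left(- \frac{1}{74575}\right) = \sqrt{-49272 - \frac{102}{25}} \left(- \frac{1}{74575}\right) = \sqrt{- \frac{1231902}{25}} \left(- \frac{1}{74575}\right) = \frac{3 i \sqrt{136878}}{5} \left(- \frac{1}{74575}\right) = - \frac{3 i \sqrt{136878}}{372875}$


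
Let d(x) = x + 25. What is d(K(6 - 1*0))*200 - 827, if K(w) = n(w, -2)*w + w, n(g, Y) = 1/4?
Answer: 5673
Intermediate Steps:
n(g, Y) = ¼
K(w) = 5*w/4 (K(w) = w/4 + w = 5*w/4)
d(x) = 25 + x
d(K(6 - 1*0))*200 - 827 = (25 + 5*(6 - 1*0)/4)*200 - 827 = (25 + 5*(6 + 0)/4)*200 - 827 = (25 + (5/4)*6)*200 - 827 = (25 + 15/2)*200 - 827 = (65/2)*200 - 827 = 6500 - 827 = 5673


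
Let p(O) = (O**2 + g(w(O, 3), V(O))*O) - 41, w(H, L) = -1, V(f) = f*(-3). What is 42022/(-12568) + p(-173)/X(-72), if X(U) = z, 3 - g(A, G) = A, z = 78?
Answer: 30304801/81692 ≈ 370.96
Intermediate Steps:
V(f) = -3*f
g(A, G) = 3 - A
p(O) = -41 + O**2 + 4*O (p(O) = (O**2 + (3 - 1*(-1))*O) - 41 = (O**2 + (3 + 1)*O) - 41 = (O**2 + 4*O) - 41 = -41 + O**2 + 4*O)
X(U) = 78
42022/(-12568) + p(-173)/X(-72) = 42022/(-12568) + (-41 + (-173)**2 + 4*(-173))/78 = 42022*(-1/12568) + (-41 + 29929 - 692)*(1/78) = -21011/6284 + 29196*(1/78) = -21011/6284 + 4866/13 = 30304801/81692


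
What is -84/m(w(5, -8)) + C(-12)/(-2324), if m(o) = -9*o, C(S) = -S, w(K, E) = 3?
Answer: 16241/5229 ≈ 3.1059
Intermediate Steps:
-84/m(w(5, -8)) + C(-12)/(-2324) = -84/((-9*3)) - 1*(-12)/(-2324) = -84/(-27) + 12*(-1/2324) = -84*(-1/27) - 3/581 = 28/9 - 3/581 = 16241/5229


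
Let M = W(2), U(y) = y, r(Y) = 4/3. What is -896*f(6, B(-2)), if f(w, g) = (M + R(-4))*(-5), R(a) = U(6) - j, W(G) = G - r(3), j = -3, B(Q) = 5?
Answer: 129920/3 ≈ 43307.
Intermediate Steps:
r(Y) = 4/3 (r(Y) = 4*(⅓) = 4/3)
W(G) = -4/3 + G (W(G) = G - 1*4/3 = G - 4/3 = -4/3 + G)
R(a) = 9 (R(a) = 6 - 1*(-3) = 6 + 3 = 9)
M = ⅔ (M = -4/3 + 2 = ⅔ ≈ 0.66667)
f(w, g) = -145/3 (f(w, g) = (⅔ + 9)*(-5) = (29/3)*(-5) = -145/3)
-896*f(6, B(-2)) = -896*(-145/3) = 129920/3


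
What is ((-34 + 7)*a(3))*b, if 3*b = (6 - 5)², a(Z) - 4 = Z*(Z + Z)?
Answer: -198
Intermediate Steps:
a(Z) = 4 + 2*Z² (a(Z) = 4 + Z*(Z + Z) = 4 + Z*(2*Z) = 4 + 2*Z²)
b = ⅓ (b = (6 - 5)²/3 = (⅓)*1² = (⅓)*1 = ⅓ ≈ 0.33333)
((-34 + 7)*a(3))*b = ((-34 + 7)*(4 + 2*3²))*(⅓) = -27*(4 + 2*9)*(⅓) = -27*(4 + 18)*(⅓) = -27*22*(⅓) = -594*⅓ = -198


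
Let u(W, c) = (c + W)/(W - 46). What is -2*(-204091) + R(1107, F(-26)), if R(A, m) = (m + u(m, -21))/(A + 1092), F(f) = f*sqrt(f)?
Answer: (-41289259625*I + 23337396498*sqrt(26))/(4398*(-23*I + 13*sqrt(26))) ≈ 4.0818e+5 - 0.060242*I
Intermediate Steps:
F(f) = f**(3/2)
u(W, c) = (W + c)/(-46 + W)
R(A, m) = (m + (-21 + m)/(-46 + m))/(1092 + A) (R(A, m) = (m + (m - 21)/(-46 + m))/(A + 1092) = (m + (-21 + m)/(-46 + m))/(1092 + A))
-2*(-204091) + R(1107, F(-26)) = -2*(-204091) + (-21 + (-26)**(3/2) + (-26)**(3/2)*(-46 + (-26)**(3/2)))/((-46 + (-26)**(3/2))*(1092 + 1107)) = 408182 + (-21 - 26*I*sqrt(26) + (-26*I*sqrt(26))*(-46 - 26*I*sqrt(26)))/(-46 - 26*I*sqrt(26)*2199) = 408182 + (1/2199)*(-21 - 26*I*sqrt(26) - 26*I*sqrt(26)*(-46 - 26*I*sqrt(26)))/(-46 - 26*I*sqrt(26)) = 408182 + (-21 - 26*I*sqrt(26) - 26*I*sqrt(26)*(-46 - 26*I*sqrt(26)))/(2199*(-46 - 26*I*sqrt(26)))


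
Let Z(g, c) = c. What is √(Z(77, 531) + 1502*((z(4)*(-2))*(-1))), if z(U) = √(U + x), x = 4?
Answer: √(531 + 6008*√2) ≈ 95.014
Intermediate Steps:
z(U) = √(4 + U) (z(U) = √(U + 4) = √(4 + U))
√(Z(77, 531) + 1502*((z(4)*(-2))*(-1))) = √(531 + 1502*((√(4 + 4)*(-2))*(-1))) = √(531 + 1502*((√8*(-2))*(-1))) = √(531 + 1502*(((2*√2)*(-2))*(-1))) = √(531 + 1502*(-4*√2*(-1))) = √(531 + 1502*(4*√2)) = √(531 + 6008*√2)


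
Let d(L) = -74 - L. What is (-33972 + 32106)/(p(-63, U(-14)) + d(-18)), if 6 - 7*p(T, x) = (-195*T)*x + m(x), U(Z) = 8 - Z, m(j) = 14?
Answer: 6531/135335 ≈ 0.048258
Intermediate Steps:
p(T, x) = -8/7 + 195*T*x/7 (p(T, x) = 6/7 - ((-195*T)*x + 14)/7 = 6/7 - (-195*T*x + 14)/7 = 6/7 - (14 - 195*T*x)/7 = 6/7 + (-2 + 195*T*x/7) = -8/7 + 195*T*x/7)
(-33972 + 32106)/(p(-63, U(-14)) + d(-18)) = (-33972 + 32106)/((-8/7 + (195/7)*(-63)*(8 - 1*(-14))) + (-74 - 1*(-18))) = -1866/((-8/7 + (195/7)*(-63)*(8 + 14)) + (-74 + 18)) = -1866/((-8/7 + (195/7)*(-63)*22) - 56) = -1866/((-8/7 - 38610) - 56) = -1866/(-270278/7 - 56) = -1866/(-270670/7) = -1866*(-7/270670) = 6531/135335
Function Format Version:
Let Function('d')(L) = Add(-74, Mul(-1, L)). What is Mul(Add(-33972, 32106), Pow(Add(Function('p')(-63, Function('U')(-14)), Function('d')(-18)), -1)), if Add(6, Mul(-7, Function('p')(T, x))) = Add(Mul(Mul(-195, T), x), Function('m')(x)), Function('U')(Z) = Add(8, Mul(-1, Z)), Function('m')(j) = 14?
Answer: Rational(6531, 135335) ≈ 0.048258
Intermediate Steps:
Function('p')(T, x) = Add(Rational(-8, 7), Mul(Rational(195, 7), T, x)) (Function('p')(T, x) = Add(Rational(6, 7), Mul(Rational(-1, 7), Add(Mul(Mul(-195, T), x), 14))) = Add(Rational(6, 7), Mul(Rational(-1, 7), Add(Mul(-195, T, x), 14))) = Add(Rational(6, 7), Mul(Rational(-1, 7), Add(14, Mul(-195, T, x)))) = Add(Rational(6, 7), Add(-2, Mul(Rational(195, 7), T, x))) = Add(Rational(-8, 7), Mul(Rational(195, 7), T, x)))
Mul(Add(-33972, 32106), Pow(Add(Function('p')(-63, Function('U')(-14)), Function('d')(-18)), -1)) = Mul(Add(-33972, 32106), Pow(Add(Add(Rational(-8, 7), Mul(Rational(195, 7), -63, Add(8, Mul(-1, -14)))), Add(-74, Mul(-1, -18))), -1)) = Mul(-1866, Pow(Add(Add(Rational(-8, 7), Mul(Rational(195, 7), -63, Add(8, 14))), Add(-74, 18)), -1)) = Mul(-1866, Pow(Add(Add(Rational(-8, 7), Mul(Rational(195, 7), -63, 22)), -56), -1)) = Mul(-1866, Pow(Add(Add(Rational(-8, 7), -38610), -56), -1)) = Mul(-1866, Pow(Add(Rational(-270278, 7), -56), -1)) = Mul(-1866, Pow(Rational(-270670, 7), -1)) = Mul(-1866, Rational(-7, 270670)) = Rational(6531, 135335)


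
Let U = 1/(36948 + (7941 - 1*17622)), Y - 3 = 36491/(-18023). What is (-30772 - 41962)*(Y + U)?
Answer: -34862668062166/491433141 ≈ -70941.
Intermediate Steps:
Y = 17578/18023 (Y = 3 + 36491/(-18023) = 3 + 36491*(-1/18023) = 3 - 36491/18023 = 17578/18023 ≈ 0.97531)
U = 1/27267 (U = 1/(36948 + (7941 - 17622)) = 1/(36948 - 9681) = 1/27267 ≈ 3.6674e-5)
(-30772 - 41962)*(Y + U) = (-30772 - 41962)*(17578/18023 + 1/27267) = -72734*479317349/491433141 = -34862668062166/491433141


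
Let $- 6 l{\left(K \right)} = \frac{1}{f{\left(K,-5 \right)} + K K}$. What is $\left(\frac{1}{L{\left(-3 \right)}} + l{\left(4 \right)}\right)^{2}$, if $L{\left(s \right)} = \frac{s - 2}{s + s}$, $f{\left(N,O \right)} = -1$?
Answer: $\frac{11449}{8100} \approx 1.4135$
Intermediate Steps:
$L{\left(s \right)} = \frac{-2 + s}{2 s}$
$l{\left(K \right)} = - \frac{1}{6 \left(-1 + K^{2}\right)}$ ($l{\left(K \right)} = - \frac{1}{6 \left(-1 + K K\right)} = - \frac{1}{6 \left(-1 + K^{2}\right)}$)
$\left(\frac{1}{L{\left(-3 \right)}} + l{\left(4 \right)}\right)^{2} = \left(\frac{1}{\frac{1}{2} \frac{1}{-3} \left(-2 - 3\right)} - \frac{1}{-6 + 6 \cdot 4^{2}}\right)^{2} = \left(\frac{1}{\frac{1}{2} \left(- \frac{1}{3}\right) \left(-5\right)} - \frac{1}{-6 + 6 \cdot 16}\right)^{2} = \left(\frac{1}{\frac{5}{6}} - \frac{1}{-6 + 96}\right)^{2} = \left(\frac{6}{5} - \frac{1}{90}\right)^{2} = \left(\frac{107}{90}\right)^{2} = \frac{11449}{8100}$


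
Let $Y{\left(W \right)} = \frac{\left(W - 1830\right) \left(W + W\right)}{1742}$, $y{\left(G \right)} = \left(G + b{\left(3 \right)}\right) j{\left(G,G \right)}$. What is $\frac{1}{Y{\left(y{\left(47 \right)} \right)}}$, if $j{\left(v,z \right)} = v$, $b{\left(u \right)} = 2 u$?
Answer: $\frac{871}{1646551} \approx 0.00052898$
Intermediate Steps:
$y{\left(G \right)} = G \left(6 + G\right)$ ($y{\left(G \right)} = \left(G + 2 \cdot 3\right) G = \left(G + 6\right) G = \left(6 + G\right) G = G \left(6 + G\right)$)
$Y{\left(W \right)} = \frac{W \left(-1830 + W\right)}{871}$ ($Y{\left(W \right)} = \left(-1830 + W\right) 2 W \frac{1}{1742} = 2 W \left(-1830 + W\right) \frac{1}{1742} = \frac{W \left(-1830 + W\right)}{871}$)
$\frac{1}{Y{\left(y{\left(47 \right)} \right)}} = \frac{1}{\frac{1}{871} \cdot 47 \left(6 + 47\right) \left(-1830 + 47 \left(6 + 47\right)\right)} = \frac{1}{\frac{1}{871} \cdot 47 \cdot 53 \left(-1830 + 47 \cdot 53\right)} = \frac{1}{\frac{1}{871} \cdot 2491 \left(-1830 + 2491\right)} = \frac{1}{\frac{1}{871} \cdot 2491 \cdot 661} = \frac{1}{\frac{1646551}{871}} = \frac{871}{1646551}$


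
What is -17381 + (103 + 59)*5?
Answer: -16571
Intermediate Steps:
-17381 + (103 + 59)*5 = -17381 + 162*5 = -17381 + 810 = -16571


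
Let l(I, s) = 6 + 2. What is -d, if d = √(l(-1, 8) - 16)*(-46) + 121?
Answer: -121 + 92*I*√2 ≈ -121.0 + 130.11*I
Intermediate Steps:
l(I, s) = 8
d = 121 - 92*I*√2 (d = √(8 - 16)*(-46) + 121 = √(-8)*(-46) + 121 = (2*I*√2)*(-46) + 121 = -92*I*√2 + 121 = 121 - 92*I*√2 ≈ 121.0 - 130.11*I)
-d = -(121 - 92*I*√2) = -121 + 92*I*√2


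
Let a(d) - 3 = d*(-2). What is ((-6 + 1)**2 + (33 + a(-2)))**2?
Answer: 4225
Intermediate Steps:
a(d) = 3 - 2*d (a(d) = 3 + d*(-2) = 3 - 2*d)
((-6 + 1)**2 + (33 + a(-2)))**2 = ((-6 + 1)**2 + (33 + (3 - 2*(-2))))**2 = ((-5)**2 + (33 + (3 + 4)))**2 = (25 + (33 + 7))**2 = (25 + 40)**2 = 65**2 = 4225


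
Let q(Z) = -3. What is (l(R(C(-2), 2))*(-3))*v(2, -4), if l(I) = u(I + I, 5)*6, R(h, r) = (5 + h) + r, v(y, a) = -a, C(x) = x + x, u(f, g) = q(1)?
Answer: 216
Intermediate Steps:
u(f, g) = -3
C(x) = 2*x
R(h, r) = 5 + h + r
l(I) = -18 (l(I) = -3*6 = -18)
(l(R(C(-2), 2))*(-3))*v(2, -4) = (-18*(-3))*(-1*(-4)) = 54*4 = 216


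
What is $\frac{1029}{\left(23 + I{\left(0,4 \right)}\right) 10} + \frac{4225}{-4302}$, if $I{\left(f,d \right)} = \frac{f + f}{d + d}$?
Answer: $\frac{863752}{247365} \approx 3.4918$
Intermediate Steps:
$I{\left(f,d \right)} = \frac{f}{d}$ ($I{\left(f,d \right)} = \frac{2 f}{2 d} = 2 f \frac{1}{2 d} = \frac{f}{d}$)
$\frac{1029}{\left(23 + I{\left(0,4 \right)}\right) 10} + \frac{4225}{-4302} = \frac{1029}{\left(23 + \frac{0}{4}\right) 10} + \frac{4225}{-4302} = \frac{1029}{\left(23 + 0 \cdot \frac{1}{4}\right) 10} + 4225 \left(- \frac{1}{4302}\right) = \frac{1029}{\left(23 + 0\right) 10} - \frac{4225}{4302} = \frac{1029}{23 \cdot 10} - \frac{4225}{4302} = \frac{1029}{230} - \frac{4225}{4302} = \frac{863752}{247365}$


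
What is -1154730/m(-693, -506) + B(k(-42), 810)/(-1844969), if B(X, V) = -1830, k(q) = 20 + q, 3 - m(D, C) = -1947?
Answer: -71014582829/119922985 ≈ -592.17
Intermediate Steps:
m(D, C) = 1950 (m(D, C) = 3 - 1*(-1947) = 3 + 1947 = 1950)
-1154730/m(-693, -506) + B(k(-42), 810)/(-1844969) = -1154730/1950 - 1830/(-1844969) = -1154730*1/1950 - 1830*(-1/1844969) = -38491/65 + 1830/1844969 = -71014582829/119922985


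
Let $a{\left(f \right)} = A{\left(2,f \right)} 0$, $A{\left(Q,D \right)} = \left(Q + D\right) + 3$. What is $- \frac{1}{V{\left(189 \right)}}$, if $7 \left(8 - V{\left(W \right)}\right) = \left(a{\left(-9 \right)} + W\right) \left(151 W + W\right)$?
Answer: $\frac{1}{775648} \approx 1.2892 \cdot 10^{-6}$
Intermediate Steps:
$A{\left(Q,D \right)} = 3 + D + Q$ ($A{\left(Q,D \right)} = \left(D + Q\right) + 3 = 3 + D + Q$)
$a{\left(f \right)} = 0$ ($a{\left(f \right)} = \left(3 + f + 2\right) 0 = \left(5 + f\right) 0 = 0$)
$V{\left(W \right)} = 8 - \frac{152 W^{2}}{7}$ ($V{\left(W \right)} = 8 - \frac{\left(0 + W\right) \left(151 W + W\right)}{7} = 8 - \frac{W 152 W}{7} = 8 - \frac{152 W^{2}}{7}$)
$- \frac{1}{V{\left(189 \right)}} = - \frac{1}{8 - \frac{152 \cdot 189^{2}}{7}} = - \frac{1}{8 - 775656} = - \frac{1}{-775648} = \left(-1\right) \left(- \frac{1}{775648}\right) = \frac{1}{775648}$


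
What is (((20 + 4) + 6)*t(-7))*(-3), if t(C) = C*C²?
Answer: 30870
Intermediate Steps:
t(C) = C³
(((20 + 4) + 6)*t(-7))*(-3) = (((20 + 4) + 6)*(-7)³)*(-3) = ((24 + 6)*(-343))*(-3) = (30*(-343))*(-3) = -10290*(-3) = 30870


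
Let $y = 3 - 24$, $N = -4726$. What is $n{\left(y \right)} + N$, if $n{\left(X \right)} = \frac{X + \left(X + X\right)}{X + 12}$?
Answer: $-4719$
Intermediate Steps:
$y = -21$
$n{\left(X \right)} = \frac{3 X}{12 + X}$ ($n{\left(X \right)} = \frac{X + 2 X}{12 + X} = \frac{3 X}{12 + X}$)
$n{\left(y \right)} + N = 3 \left(-21\right) \frac{1}{12 - 21} - 4726 = 3 \left(-21\right) \frac{1}{-9} - 4726 = 3 \left(-21\right) \left(- \frac{1}{9}\right) - 4726 = 7 - 4726 = -4719$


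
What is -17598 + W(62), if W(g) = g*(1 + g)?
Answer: -13692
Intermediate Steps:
-17598 + W(62) = -17598 + 62*(1 + 62) = -17598 + 62*63 = -17598 + 3906 = -13692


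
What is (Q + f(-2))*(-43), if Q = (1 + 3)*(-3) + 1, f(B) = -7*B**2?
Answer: 1677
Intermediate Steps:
Q = -11 (Q = 4*(-3) + 1 = -12 + 1 = -11)
(Q + f(-2))*(-43) = (-11 - 7*(-2)**2)*(-43) = (-11 - 7*4)*(-43) = (-11 - 28)*(-43) = -39*(-43) = 1677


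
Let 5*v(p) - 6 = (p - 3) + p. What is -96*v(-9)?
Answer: 288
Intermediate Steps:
v(p) = 3/5 + 2*p/5 (v(p) = 6/5 + ((p - 3) + p)/5 = 6/5 + ((-3 + p) + p)/5 = 6/5 + (-3 + 2*p)/5 = 6/5 + (-3/5 + 2*p/5) = 3/5 + 2*p/5)
-96*v(-9) = -96*(3/5 + (2/5)*(-9)) = -96*(3/5 - 18/5) = -96*(-3) = 288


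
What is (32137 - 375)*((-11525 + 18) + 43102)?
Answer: 1003520390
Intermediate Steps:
(32137 - 375)*((-11525 + 18) + 43102) = 31762*(-11507 + 43102) = 31762*31595 = 1003520390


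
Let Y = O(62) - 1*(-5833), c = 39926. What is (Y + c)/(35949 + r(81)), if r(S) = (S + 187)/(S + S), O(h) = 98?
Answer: 3714417/2912003 ≈ 1.2756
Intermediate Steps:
Y = 5931 (Y = 98 - 1*(-5833) = 98 + 5833 = 5931)
r(S) = (187 + S)/(2*S) (r(S) = (187 + S)/((2*S)) = (187 + S)*(1/(2*S)) = (187 + S)/(2*S))
(Y + c)/(35949 + r(81)) = (5931 + 39926)/(35949 + (½)*(187 + 81)/81) = 45857/(35949 + (½)*(1/81)*268) = 45857/(35949 + 134/81) = 45857/(2912003/81) = 45857*(81/2912003) = 3714417/2912003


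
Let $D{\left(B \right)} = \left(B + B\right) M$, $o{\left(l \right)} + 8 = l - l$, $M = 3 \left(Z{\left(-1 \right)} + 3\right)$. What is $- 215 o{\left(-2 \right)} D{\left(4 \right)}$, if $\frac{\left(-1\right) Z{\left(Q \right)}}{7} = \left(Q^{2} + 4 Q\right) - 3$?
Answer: $1857600$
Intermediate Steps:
$Z{\left(Q \right)} = 21 - 28 Q - 7 Q^{2}$ ($Z{\left(Q \right)} = - 7 \left(\left(Q^{2} + 4 Q\right) - 3\right) = - 7 \left(-3 + Q^{2} + 4 Q\right) = 21 - 28 Q - 7 Q^{2}$)
$M = 135$ ($M = 3 \left(\left(21 - -28 - 7 \left(-1\right)^{2}\right) + 3\right) = 3 \left(\left(21 + 28 - 7\right) + 3\right) = 3 \left(42 + 3\right) = 3 \cdot 45 = 135$)
$o{\left(l \right)} = -8$ ($o{\left(l \right)} = -8 + \left(l - l\right) = -8 + 0 = -8$)
$D{\left(B \right)} = 270 B$ ($D{\left(B \right)} = \left(B + B\right) 135 = 2 B 135 = 270 B$)
$- 215 o{\left(-2 \right)} D{\left(4 \right)} = - 215 \left(- 8 \cdot 270 \cdot 4\right) = - 215 \left(\left(-8\right) 1080\right) = \left(-215\right) \left(-8640\right) = 1857600$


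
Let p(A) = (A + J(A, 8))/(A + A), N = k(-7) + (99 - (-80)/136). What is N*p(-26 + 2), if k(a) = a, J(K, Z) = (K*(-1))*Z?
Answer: -5509/17 ≈ -324.06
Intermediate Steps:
J(K, Z) = -K*Z (J(K, Z) = (-K)*Z = -K*Z)
N = 1574/17 (N = -7 + (99 - (-80)/136) = -7 + (99 - 1*(-10/17)) = -7 + (99 + 10/17) = -7 + 1693/17 = 1574/17 ≈ 92.588)
p(A) = -7/2 (p(A) = (A - 1*A*8)/(A + A) = (A - 8*A)/((2*A)) = (-7*A)*(1/(2*A)) = -7/2)
N*p(-26 + 2) = (1574/17)*(-7/2) = -5509/17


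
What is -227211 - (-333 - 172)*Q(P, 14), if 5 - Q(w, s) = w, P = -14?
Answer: -217616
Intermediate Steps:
Q(w, s) = 5 - w
-227211 - (-333 - 172)*Q(P, 14) = -227211 - (-333 - 172)*(5 - 1*(-14)) = -227211 - (-505)*(5 + 14) = -227211 - (-505)*19 = -227211 - 1*(-9595) = -227211 + 9595 = -217616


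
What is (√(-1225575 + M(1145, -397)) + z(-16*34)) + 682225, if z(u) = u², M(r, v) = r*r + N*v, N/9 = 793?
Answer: 978161 + I*√2747939 ≈ 9.7816e+5 + 1657.7*I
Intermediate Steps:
N = 7137 (N = 9*793 = 7137)
M(r, v) = r² + 7137*v (M(r, v) = r*r + 7137*v = r² + 7137*v)
(√(-1225575 + M(1145, -397)) + z(-16*34)) + 682225 = (√(-1225575 + (1145² + 7137*(-397))) + (-16*34)²) + 682225 = (√(-1225575 + (1311025 - 2833389)) + (-544)²) + 682225 = (√(-1225575 - 1522364) + 295936) + 682225 = (√(-2747939) + 295936) + 682225 = (I*√2747939 + 295936) + 682225 = (295936 + I*√2747939) + 682225 = 978161 + I*√2747939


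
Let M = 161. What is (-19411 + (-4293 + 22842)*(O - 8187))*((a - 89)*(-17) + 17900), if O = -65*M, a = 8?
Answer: -6669752535443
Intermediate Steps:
O = -10465 (O = -65*161 = -10465)
(-19411 + (-4293 + 22842)*(O - 8187))*((a - 89)*(-17) + 17900) = (-19411 + (-4293 + 22842)*(-10465 - 8187))*((8 - 89)*(-17) + 17900) = (-19411 + 18549*(-18652))*(-81*(-17) + 17900) = (-19411 - 345975948)*(1377 + 17900) = -345995359*19277 = -6669752535443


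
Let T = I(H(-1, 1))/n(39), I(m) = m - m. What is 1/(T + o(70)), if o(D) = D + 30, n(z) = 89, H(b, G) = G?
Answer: 1/100 ≈ 0.010000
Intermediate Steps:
o(D) = 30 + D
I(m) = 0
T = 0 (T = 0/89 = 0*(1/89) = 0)
1/(T + o(70)) = 1/(0 + (30 + 70)) = 1/(0 + 100) = 1/100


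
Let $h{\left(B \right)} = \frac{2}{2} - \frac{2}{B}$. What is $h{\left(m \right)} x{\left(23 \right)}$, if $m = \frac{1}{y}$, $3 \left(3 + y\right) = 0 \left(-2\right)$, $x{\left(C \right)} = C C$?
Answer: $3703$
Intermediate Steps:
$x{\left(C \right)} = C^{2}$
$y = -3$ ($y = -3 + \frac{0 \left(-2\right)}{3} = -3 + \frac{1}{3} \cdot 0 = -3 + 0 = -3$)
$m = - \frac{1}{3}$ ($m = \frac{1}{-3} = - \frac{1}{3} \approx -0.33333$)
$h{\left(B \right)} = 1 - \frac{2}{B}$ ($h{\left(B \right)} = 2 \cdot \frac{1}{2} - \frac{2}{B} = 1 - \frac{2}{B}$)
$h{\left(m \right)} x{\left(23 \right)} = \frac{-2 - \frac{1}{3}}{- \frac{1}{3}} \cdot 23^{2} = \left(-3\right) \left(- \frac{7}{3}\right) 529 = 7 \cdot 529 = 3703$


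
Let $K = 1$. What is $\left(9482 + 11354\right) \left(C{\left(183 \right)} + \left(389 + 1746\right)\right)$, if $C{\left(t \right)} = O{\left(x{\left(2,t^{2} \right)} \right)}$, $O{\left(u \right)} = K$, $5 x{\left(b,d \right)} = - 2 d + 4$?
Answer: $44505696$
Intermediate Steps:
$x{\left(b,d \right)} = \frac{4}{5} - \frac{2 d}{5}$ ($x{\left(b,d \right)} = \frac{- 2 d + 4}{5} = \frac{4 - 2 d}{5} = \frac{4}{5} - \frac{2 d}{5}$)
$O{\left(u \right)} = 1$
$C{\left(t \right)} = 1$
$\left(9482 + 11354\right) \left(C{\left(183 \right)} + \left(389 + 1746\right)\right) = \left(9482 + 11354\right) \left(1 + \left(389 + 1746\right)\right) = 20836 \left(1 + 2135\right) = 20836 \cdot 2136 = 44505696$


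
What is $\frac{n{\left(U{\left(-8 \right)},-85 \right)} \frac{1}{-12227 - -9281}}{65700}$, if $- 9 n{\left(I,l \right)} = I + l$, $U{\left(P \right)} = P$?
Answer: $- \frac{31}{580656600} \approx -5.3388 \cdot 10^{-8}$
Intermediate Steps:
$n{\left(I,l \right)} = - \frac{I}{9} - \frac{l}{9}$ ($n{\left(I,l \right)} = - \frac{I + l}{9} = - \frac{I}{9} - \frac{l}{9}$)
$\frac{n{\left(U{\left(-8 \right)},-85 \right)} \frac{1}{-12227 - -9281}}{65700} = \frac{\left(\left(- \frac{1}{9}\right) \left(-8\right) - - \frac{85}{9}\right) \frac{1}{-12227 - -9281}}{65700} = \frac{\frac{8}{9} + \frac{85}{9}}{-12227 + 9281} \cdot \frac{1}{65700} = \frac{31}{3 \left(-2946\right)} \frac{1}{65700} = \frac{31}{3} \left(- \frac{1}{2946}\right) \frac{1}{65700} = \left(- \frac{31}{8838}\right) \frac{1}{65700} = - \frac{31}{580656600}$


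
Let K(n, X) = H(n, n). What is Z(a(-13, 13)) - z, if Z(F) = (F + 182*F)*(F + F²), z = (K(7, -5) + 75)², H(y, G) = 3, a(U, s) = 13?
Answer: 426894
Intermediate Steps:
K(n, X) = 3
z = 6084 (z = (3 + 75)² = 78² = 6084)
Z(F) = 183*F*(F + F²) (Z(F) = (183*F)*(F + F²) = 183*F*(F + F²))
Z(a(-13, 13)) - z = 183*13²*(1 + 13) - 1*6084 = 183*169*14 - 6084 = 432978 - 6084 = 426894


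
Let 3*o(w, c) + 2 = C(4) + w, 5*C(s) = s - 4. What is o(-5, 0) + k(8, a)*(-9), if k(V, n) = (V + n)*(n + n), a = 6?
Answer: -4543/3 ≈ -1514.3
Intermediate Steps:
C(s) = -⅘ + s/5 (C(s) = (s - 4)/5 = (-4 + s)/5 = -⅘ + s/5)
k(V, n) = 2*n*(V + n) (k(V, n) = (V + n)*(2*n) = 2*n*(V + n))
o(w, c) = -⅔ + w/3 (o(w, c) = -⅔ + ((-⅘ + (⅕)*4) + w)/3 = -⅔ + ((-⅘ + ⅘) + w)/3 = -⅔ + (0 + w)/3 = -⅔ + w/3)
o(-5, 0) + k(8, a)*(-9) = (-⅔ + (⅓)*(-5)) + (2*6*(8 + 6))*(-9) = (-⅔ - 5/3) + (2*6*14)*(-9) = -7/3 + 168*(-9) = -7/3 - 1512 = -4543/3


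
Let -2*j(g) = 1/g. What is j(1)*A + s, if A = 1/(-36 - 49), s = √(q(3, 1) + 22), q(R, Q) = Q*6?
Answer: 1/170 + 2*√7 ≈ 5.2974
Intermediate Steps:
q(R, Q) = 6*Q
j(g) = -1/(2*g)
s = 2*√7 (s = √(6*1 + 22) = √(6 + 22) = √28 = 2*√7 ≈ 5.2915)
A = -1/85 (A = 1/(-85) = -1/85 ≈ -0.011765)
j(1)*A + s = -½/1*(-1/85) + 2*√7 = -½*1*(-1/85) + 2*√7 = -½*(-1/85) + 2*√7 = 1/170 + 2*√7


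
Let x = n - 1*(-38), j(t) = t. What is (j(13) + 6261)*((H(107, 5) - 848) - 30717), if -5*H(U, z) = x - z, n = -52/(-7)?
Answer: -6933133892/35 ≈ -1.9809e+8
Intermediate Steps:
n = 52/7 (n = -52*(-⅐) = 52/7 ≈ 7.4286)
x = 318/7 (x = 52/7 - 1*(-38) = 52/7 + 38 = 318/7 ≈ 45.429)
H(U, z) = -318/35 + z/5 (H(U, z) = -(318/7 - z)/5 = -318/35 + z/5)
(j(13) + 6261)*((H(107, 5) - 848) - 30717) = (13 + 6261)*(((-318/35 + (⅕)*5) - 848) - 30717) = 6274*(((-318/35 + 1) - 848) - 30717) = 6274*((-283/35 - 848) - 30717) = 6274*(-29963/35 - 30717) = 6274*(-1105058/35) = -6933133892/35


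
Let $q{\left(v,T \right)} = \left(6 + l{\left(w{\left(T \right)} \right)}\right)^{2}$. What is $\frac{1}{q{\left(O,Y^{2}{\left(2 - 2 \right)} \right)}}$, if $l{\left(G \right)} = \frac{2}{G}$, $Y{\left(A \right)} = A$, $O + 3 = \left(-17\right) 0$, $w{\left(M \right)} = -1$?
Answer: $\frac{1}{16} \approx 0.0625$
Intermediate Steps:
$O = -3$ ($O = -3 - 0 = -3 + 0 = -3$)
$q{\left(v,T \right)} = 16$ ($q{\left(v,T \right)} = \left(6 + \frac{2}{-1}\right)^{2} = \left(6 + 2 \left(-1\right)\right)^{2} = \left(6 - 2\right)^{2} = 4^{2} = 16$)
$\frac{1}{q{\left(O,Y^{2}{\left(2 - 2 \right)} \right)}} = \frac{1}{16}$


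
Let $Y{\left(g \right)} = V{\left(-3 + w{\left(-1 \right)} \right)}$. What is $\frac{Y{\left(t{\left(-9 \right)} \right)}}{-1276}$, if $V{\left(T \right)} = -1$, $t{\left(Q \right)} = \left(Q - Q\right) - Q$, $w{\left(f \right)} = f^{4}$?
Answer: $\frac{1}{1276} \approx 0.0007837$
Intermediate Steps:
$t{\left(Q \right)} = - Q$ ($t{\left(Q \right)} = 0 - Q = - Q$)
$Y{\left(g \right)} = -1$
$\frac{Y{\left(t{\left(-9 \right)} \right)}}{-1276} = - \frac{1}{-1276} = \left(-1\right) \left(- \frac{1}{1276}\right) = \frac{1}{1276}$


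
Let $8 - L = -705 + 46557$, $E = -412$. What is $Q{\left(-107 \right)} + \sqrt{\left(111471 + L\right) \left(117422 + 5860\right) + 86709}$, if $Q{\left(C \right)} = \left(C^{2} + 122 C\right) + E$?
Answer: $-2017 + \sqrt{8090714523} \approx 87931.0$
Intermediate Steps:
$L = -45844$ ($L = 8 - \left(-705 + 46557\right) = 8 - 45852 = -45844$)
$Q{\left(C \right)} = -412 + C^{2} + 122 C$ ($Q{\left(C \right)} = \left(C^{2} + 122 C\right) - 412 = -412 + C^{2} + 122 C$)
$Q{\left(-107 \right)} + \sqrt{\left(111471 + L\right) \left(117422 + 5860\right) + 86709} = \left(-412 + \left(-107\right)^{2} + 122 \left(-107\right)\right) + \sqrt{\left(111471 - 45844\right) \left(117422 + 5860\right) + 86709} = \left(-412 + 11449 - 13054\right) + \sqrt{65627 \cdot 123282 + 86709} = -2017 + \sqrt{8090627814 + 86709} = -2017 + \sqrt{8090714523}$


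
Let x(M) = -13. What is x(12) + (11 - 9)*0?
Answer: -13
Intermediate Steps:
x(12) + (11 - 9)*0 = -13 + (11 - 9)*0 = -13 + 2*0 = -13 + 0 = -13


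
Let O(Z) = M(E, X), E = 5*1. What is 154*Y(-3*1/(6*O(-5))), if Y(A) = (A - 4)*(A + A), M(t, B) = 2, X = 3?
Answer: 1309/4 ≈ 327.25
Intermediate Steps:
E = 5
O(Z) = 2
Y(A) = 2*A*(-4 + A) (Y(A) = (-4 + A)*(2*A) = 2*A*(-4 + A))
154*Y(-3*1/(6*O(-5))) = 154*(2*(-3/(2*6))*(-4 - 3/(2*6))) = 154*(2*(-3/12)*(-4 - 3/12)) = 154*(2*(-3*1/12)*(-4 - 3*1/12)) = 154*(2*(-¼)*(-4 - ¼)) = 154*(2*(-¼)*(-17/4)) = 154*(17/8) = 1309/4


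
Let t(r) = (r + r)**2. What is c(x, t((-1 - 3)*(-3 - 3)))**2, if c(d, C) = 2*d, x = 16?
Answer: 1024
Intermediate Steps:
t(r) = 4*r**2 (t(r) = (2*r)**2 = 4*r**2)
c(x, t((-1 - 3)*(-3 - 3)))**2 = (2*16)**2 = 32**2 = 1024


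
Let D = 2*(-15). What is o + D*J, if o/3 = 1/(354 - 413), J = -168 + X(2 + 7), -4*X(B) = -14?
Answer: 291162/59 ≈ 4934.9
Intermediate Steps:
X(B) = 7/2 (X(B) = -1/4*(-14) = 7/2)
J = -329/2 (J = -168 + 7/2 = -329/2 ≈ -164.50)
o = -3/59 (o = 3/(354 - 413) = 3/(-59) = 3*(-1/59) = -3/59 ≈ -0.050847)
D = -30
o + D*J = -3/59 - 30*(-329/2) = -3/59 + 4935 = 291162/59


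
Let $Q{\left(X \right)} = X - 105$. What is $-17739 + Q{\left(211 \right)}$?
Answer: $-17633$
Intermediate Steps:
$Q{\left(X \right)} = -105 + X$ ($Q{\left(X \right)} = X - 105 = -105 + X$)
$-17739 + Q{\left(211 \right)} = -17739 + \left(-105 + 211\right) = -17739 + 106 = -17633$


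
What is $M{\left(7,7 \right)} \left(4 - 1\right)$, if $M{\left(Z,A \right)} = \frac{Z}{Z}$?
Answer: $3$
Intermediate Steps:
$M{\left(Z,A \right)} = 1$
$M{\left(7,7 \right)} \left(4 - 1\right) = 1 \left(4 - 1\right) = 1 \cdot 3 = 3$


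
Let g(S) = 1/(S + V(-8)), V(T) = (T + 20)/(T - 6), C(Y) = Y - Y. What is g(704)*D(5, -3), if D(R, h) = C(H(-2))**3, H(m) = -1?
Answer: 0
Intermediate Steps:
C(Y) = 0
V(T) = (20 + T)/(-6 + T)
g(S) = 1/(-6/7 + S) (g(S) = 1/(S + (20 - 8)/(-6 - 8)) = 1/(S + 12/(-14)) = 1/(S - 1/14*12) = 1/(S - 6/7) = 1/(-6/7 + S))
D(R, h) = 0 (D(R, h) = 0**3 = 0)
g(704)*D(5, -3) = (7/(-6 + 7*704))*0 = (7/(-6 + 4928))*0 = (7/4922)*0 = 0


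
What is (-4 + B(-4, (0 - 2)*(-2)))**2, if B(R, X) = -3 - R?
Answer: 9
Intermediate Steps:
(-4 + B(-4, (0 - 2)*(-2)))**2 = (-4 + (-3 - 1*(-4)))**2 = (-4 + (-3 + 4))**2 = (-4 + 1)**2 = (-3)**2 = 9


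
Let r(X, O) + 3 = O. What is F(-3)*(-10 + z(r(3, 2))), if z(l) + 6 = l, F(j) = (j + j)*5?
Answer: 510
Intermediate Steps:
r(X, O) = -3 + O
F(j) = 10*j (F(j) = (2*j)*5 = 10*j)
z(l) = -6 + l
F(-3)*(-10 + z(r(3, 2))) = (10*(-3))*(-10 + (-6 + (-3 + 2))) = -30*(-10 + (-6 - 1)) = -30*(-10 - 7) = -30*(-17) = 510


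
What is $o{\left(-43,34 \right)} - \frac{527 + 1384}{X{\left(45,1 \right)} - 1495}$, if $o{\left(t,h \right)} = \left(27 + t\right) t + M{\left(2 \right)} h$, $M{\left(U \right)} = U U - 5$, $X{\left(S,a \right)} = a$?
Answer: $\frac{326329}{498} \approx 655.28$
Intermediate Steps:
$M{\left(U \right)} = -5 + U^{2}$ ($M{\left(U \right)} = U^{2} - 5 = -5 + U^{2}$)
$o{\left(t,h \right)} = - h + t \left(27 + t\right)$ ($o{\left(t,h \right)} = \left(27 + t\right) t + \left(-5 + 2^{2}\right) h = t \left(27 + t\right) + \left(-5 + 4\right) h = t \left(27 + t\right) - h = - h + t \left(27 + t\right)$)
$o{\left(-43,34 \right)} - \frac{527 + 1384}{X{\left(45,1 \right)} - 1495} = \left(\left(-43\right)^{2} - 34 + 27 \left(-43\right)\right) - \frac{527 + 1384}{1 - 1495} = \left(1849 - 34 - 1161\right) - \frac{1911}{-1494} = 654 - 1911 \left(- \frac{1}{1494}\right) = 654 - - \frac{637}{498} = 654 + \frac{637}{498} = \frac{326329}{498}$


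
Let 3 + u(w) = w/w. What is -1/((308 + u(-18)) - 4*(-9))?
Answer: -1/342 ≈ -0.0029240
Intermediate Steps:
u(w) = -2 (u(w) = -3 + w/w = -3 + 1 = -2)
-1/((308 + u(-18)) - 4*(-9)) = -1/((308 - 2) - 4*(-9)) = -1/(306 + 36) = -1/342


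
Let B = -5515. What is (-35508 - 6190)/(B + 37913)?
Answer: -20849/16199 ≈ -1.2871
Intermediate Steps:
(-35508 - 6190)/(B + 37913) = (-35508 - 6190)/(-5515 + 37913) = -41698/32398 = -41698*1/32398 = -20849/16199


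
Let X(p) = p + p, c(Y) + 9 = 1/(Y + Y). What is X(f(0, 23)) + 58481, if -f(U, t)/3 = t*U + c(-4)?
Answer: 234143/4 ≈ 58536.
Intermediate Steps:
c(Y) = -9 + 1/(2*Y) (c(Y) = -9 + 1/(Y + Y) = -9 + 1/(2*Y))
f(U, t) = 219/8 - 3*U*t (f(U, t) = -3*(t*U + (-9 + (1/2)/(-4))) = -3*(U*t + (-9 + (1/2)*(-1/4))) = -3*(U*t + (-9 - 1/8)) = -3*(U*t - 73/8) = -3*(-73/8 + U*t) = 219/8 - 3*U*t)
X(p) = 2*p
X(f(0, 23)) + 58481 = 2*(219/8 - 3*0*23) + 58481 = 2*(219/8 + 0) + 58481 = 2*(219/8) + 58481 = 219/4 + 58481 = 234143/4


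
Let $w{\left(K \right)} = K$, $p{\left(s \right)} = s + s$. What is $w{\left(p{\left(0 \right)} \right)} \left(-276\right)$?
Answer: $0$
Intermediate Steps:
$p{\left(s \right)} = 2 s$
$w{\left(p{\left(0 \right)} \right)} \left(-276\right) = 2 \cdot 0 \left(-276\right) = 0 \left(-276\right) = 0$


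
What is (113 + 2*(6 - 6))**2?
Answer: 12769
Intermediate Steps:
(113 + 2*(6 - 6))**2 = (113 + 2*0)**2 = (113 + 0)**2 = 113**2 = 12769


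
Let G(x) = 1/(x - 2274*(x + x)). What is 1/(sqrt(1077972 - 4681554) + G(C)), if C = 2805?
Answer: -12754335/586205715557558749951 - 488019183876675*I*sqrt(400398)/586205715557558749951 ≈ -2.1757e-14 - 0.00052678*I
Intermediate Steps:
G(x) = -1/(4547*x) (G(x) = 1/(x - 4548*x) = 1/(-4547*x) = -1/(4547*x))
1/(sqrt(1077972 - 4681554) + G(C)) = 1/(sqrt(1077972 - 4681554) - 1/4547/2805) = 1/(sqrt(-3603582) - 1/4547*1/2805) = 1/(3*I*sqrt(400398) - 1/12754335) = 1/(-1/12754335 + 3*I*sqrt(400398))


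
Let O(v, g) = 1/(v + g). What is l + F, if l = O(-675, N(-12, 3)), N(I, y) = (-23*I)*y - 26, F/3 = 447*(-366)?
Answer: -62332361/127 ≈ -4.9081e+5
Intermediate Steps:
F = -490806 (F = 3*(447*(-366)) = 3*(-163602) = -490806)
N(I, y) = -26 - 23*I*y (N(I, y) = -23*I*y - 26 = -26 - 23*I*y)
O(v, g) = 1/(g + v)
l = 1/127 (l = 1/((-26 - 23*(-12)*3) - 675) = 1/((-26 + 828) - 675) = 1/(802 - 675) = 1/127 ≈ 0.0078740)
l + F = 1/127 - 490806 = -62332361/127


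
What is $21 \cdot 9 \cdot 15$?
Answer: $2835$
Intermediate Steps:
$21 \cdot 9 \cdot 15 = 189 \cdot 15 = 2835$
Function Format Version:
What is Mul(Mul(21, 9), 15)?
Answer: 2835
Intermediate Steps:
Mul(Mul(21, 9), 15) = Mul(189, 15) = 2835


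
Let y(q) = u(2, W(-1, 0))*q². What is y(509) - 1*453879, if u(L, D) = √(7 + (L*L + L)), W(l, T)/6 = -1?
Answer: -453879 + 259081*√13 ≈ 4.8025e+5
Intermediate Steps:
W(l, T) = -6 (W(l, T) = 6*(-1) = -6)
u(L, D) = √(7 + L + L²) (u(L, D) = √(7 + (L² + L)) = √(7 + (L + L²)) = √(7 + L + L²))
y(q) = √13*q² (y(q) = √(7 + 2 + 2²)*q² = √(7 + 2 + 4)*q² = √13*q²)
y(509) - 1*453879 = √13*509² - 1*453879 = √13*259081 - 453879 = 259081*√13 - 453879 = -453879 + 259081*√13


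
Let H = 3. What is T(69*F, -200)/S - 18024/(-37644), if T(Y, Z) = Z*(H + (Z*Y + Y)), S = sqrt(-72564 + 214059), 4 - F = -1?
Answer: 1502/3137 + 915360*sqrt(141495)/9433 ≈ 36502.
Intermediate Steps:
F = 5 (F = 4 - 1*(-1) = 4 + 1 = 5)
S = sqrt(141495) ≈ 376.16
T(Y, Z) = Z*(3 + Y + Y*Z) (T(Y, Z) = Z*(3 + (Z*Y + Y)) = Z*(3 + (Y*Z + Y)) = Z*(3 + (Y + Y*Z)) = Z*(3 + Y + Y*Z))
T(69*F, -200)/S - 18024/(-37644) = (-200*(3 + 69*5 + (69*5)*(-200)))/(sqrt(141495)) - 18024/(-37644) = (-200*(3 + 345 + 345*(-200)))*(sqrt(141495)/141495) - 18024*(-1/37644) = (-200*(3 + 345 - 69000))*(sqrt(141495)/141495) + 1502/3137 = (-200*(-68652))*(sqrt(141495)/141495) + 1502/3137 = 13730400*(sqrt(141495)/141495) + 1502/3137 = 915360*sqrt(141495)/9433 + 1502/3137 = 1502/3137 + 915360*sqrt(141495)/9433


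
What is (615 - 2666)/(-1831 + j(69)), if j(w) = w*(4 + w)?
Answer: -293/458 ≈ -0.63974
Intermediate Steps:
(615 - 2666)/(-1831 + j(69)) = (615 - 2666)/(-1831 + 69*(4 + 69)) = -2051/(-1831 + 69*73) = -2051/(-1831 + 5037) = -2051/3206 = -2051*1/3206 = -293/458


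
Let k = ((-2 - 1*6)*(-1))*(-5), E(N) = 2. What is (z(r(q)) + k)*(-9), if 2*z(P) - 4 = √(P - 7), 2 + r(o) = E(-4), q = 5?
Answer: 342 - 9*I*√7/2 ≈ 342.0 - 11.906*I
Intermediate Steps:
r(o) = 0 (r(o) = -2 + 2 = 0)
k = -40 (k = ((-2 - 6)*(-1))*(-5) = -8*(-1)*(-5) = 8*(-5) = -40)
z(P) = 2 + √(-7 + P)/2 (z(P) = 2 + √(P - 7)/2 = 2 + √(-7 + P)/2)
(z(r(q)) + k)*(-9) = ((2 + √(-7 + 0)/2) - 40)*(-9) = ((2 + √(-7)/2) - 40)*(-9) = ((2 + (I*√7)/2) - 40)*(-9) = ((2 + I*√7/2) - 40)*(-9) = (-38 + I*√7/2)*(-9) = 342 - 9*I*√7/2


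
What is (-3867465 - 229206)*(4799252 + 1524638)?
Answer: -25906896770190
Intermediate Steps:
(-3867465 - 229206)*(4799252 + 1524638) = -4096671*6323890 = -25906896770190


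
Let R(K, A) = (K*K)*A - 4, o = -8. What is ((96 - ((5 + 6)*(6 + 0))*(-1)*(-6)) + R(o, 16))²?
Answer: 518400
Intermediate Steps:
R(K, A) = -4 + A*K² (R(K, A) = K²*A - 4 = A*K² - 4 = -4 + A*K²)
((96 - ((5 + 6)*(6 + 0))*(-1)*(-6)) + R(o, 16))² = ((96 - ((5 + 6)*(6 + 0))*(-1)*(-6)) + (-4 + 16*(-8)²))² = ((96 - (11*6)*(-1)*(-6)) + (-4 + 16*64))² = ((96 - 66*(-1)*(-6)) + (-4 + 1024))² = ((96 - (-66)*(-6)) + 1020)² = ((96 - 1*396) + 1020)² = ((96 - 396) + 1020)² = (-300 + 1020)² = 720² = 518400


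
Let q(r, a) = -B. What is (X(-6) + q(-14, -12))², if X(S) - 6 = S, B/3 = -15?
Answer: 2025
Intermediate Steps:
B = -45 (B = 3*(-15) = -45)
q(r, a) = 45 (q(r, a) = -1*(-45) = 45)
X(S) = 6 + S
(X(-6) + q(-14, -12))² = ((6 - 6) + 45)² = (0 + 45)² = 45² = 2025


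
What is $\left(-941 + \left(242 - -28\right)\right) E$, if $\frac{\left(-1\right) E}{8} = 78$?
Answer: $418704$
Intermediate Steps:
$E = -624$ ($E = \left(-8\right) 78 = -624$)
$\left(-941 + \left(242 - -28\right)\right) E = \left(-941 + \left(242 - -28\right)\right) \left(-624\right) = \left(-941 + \left(242 + 28\right)\right) \left(-624\right) = \left(-941 + 270\right) \left(-624\right) = \left(-671\right) \left(-624\right) = 418704$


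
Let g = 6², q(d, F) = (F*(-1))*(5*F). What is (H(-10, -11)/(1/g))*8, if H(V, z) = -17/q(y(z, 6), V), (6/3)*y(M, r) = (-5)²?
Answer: 1224/125 ≈ 9.7920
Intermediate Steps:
y(M, r) = 25/2 (y(M, r) = (½)*(-5)² = (½)*25 = 25/2)
q(d, F) = -5*F² (q(d, F) = (-F)*(5*F) = -5*F²)
H(V, z) = 17/(5*V²) (H(V, z) = -17*(-1/(5*V²)) = -(-17)/(5*V²) = 17/(5*V²))
g = 36
(H(-10, -11)/(1/g))*8 = (((17/5)/(-10)²)/(1/36))*8 = (((17/5)*(1/100))/(1/36))*8 = ((17/500)*36)*8 = (153/125)*8 = 1224/125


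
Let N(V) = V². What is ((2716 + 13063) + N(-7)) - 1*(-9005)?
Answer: 24833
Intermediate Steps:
((2716 + 13063) + N(-7)) - 1*(-9005) = ((2716 + 13063) + (-7)²) - 1*(-9005) = (15779 + 49) + 9005 = 15828 + 9005 = 24833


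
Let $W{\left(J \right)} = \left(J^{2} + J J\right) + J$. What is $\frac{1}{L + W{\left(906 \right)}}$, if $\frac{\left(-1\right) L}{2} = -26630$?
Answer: $\frac{1}{1695838} \approx 5.8968 \cdot 10^{-7}$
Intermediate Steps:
$W{\left(J \right)} = J + 2 J^{2}$ ($W{\left(J \right)} = \left(J^{2} + J^{2}\right) + J = 2 J^{2} + J = J + 2 J^{2}$)
$L = 53260$ ($L = \left(-2\right) \left(-26630\right) = 53260$)
$\frac{1}{L + W{\left(906 \right)}} = \frac{1}{53260 + 906 \left(1 + 2 \cdot 906\right)} = \frac{1}{53260 + 906 \left(1 + 1812\right)} = \frac{1}{53260 + 906 \cdot 1813} = \frac{1}{53260 + 1642578} = \frac{1}{1695838}$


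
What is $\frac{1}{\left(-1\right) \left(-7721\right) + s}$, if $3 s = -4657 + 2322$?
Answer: $\frac{3}{20828} \approx 0.00014404$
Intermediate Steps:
$s = - \frac{2335}{3}$ ($s = \frac{-4657 + 2322}{3} = \frac{1}{3} \left(-2335\right) = - \frac{2335}{3} \approx -778.33$)
$\frac{1}{\left(-1\right) \left(-7721\right) + s} = \frac{1}{\left(-1\right) \left(-7721\right) - \frac{2335}{3}} = \frac{1}{7721 - \frac{2335}{3}} = \frac{1}{\frac{20828}{3}} = \frac{3}{20828}$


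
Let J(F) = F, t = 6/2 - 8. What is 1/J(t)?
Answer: -1/5 ≈ -0.20000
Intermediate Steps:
t = -5 (t = 6*(1/2) - 8 = 3 - 8 = -5)
1/J(t) = 1/(-5) = -1/5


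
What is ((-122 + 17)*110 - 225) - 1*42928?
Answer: -54703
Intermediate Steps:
((-122 + 17)*110 - 225) - 1*42928 = (-105*110 - 225) - 42928 = (-11550 - 225) - 42928 = -11775 - 42928 = -54703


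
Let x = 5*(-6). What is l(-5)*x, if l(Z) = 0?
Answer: 0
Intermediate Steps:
x = -30
l(-5)*x = 0*(-30) = 0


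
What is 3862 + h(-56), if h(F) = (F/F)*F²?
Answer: 6998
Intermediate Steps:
h(F) = F² (h(F) = 1*F² = F²)
3862 + h(-56) = 3862 + (-56)² = 3862 + 3136 = 6998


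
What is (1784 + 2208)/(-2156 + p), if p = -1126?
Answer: -1996/1641 ≈ -1.2163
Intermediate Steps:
(1784 + 2208)/(-2156 + p) = (1784 + 2208)/(-2156 - 1126) = 3992/(-3282) = 3992*(-1/3282) = -1996/1641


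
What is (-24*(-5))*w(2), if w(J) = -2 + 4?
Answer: 240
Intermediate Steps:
w(J) = 2
(-24*(-5))*w(2) = -24*(-5)*2 = 120*2 = 240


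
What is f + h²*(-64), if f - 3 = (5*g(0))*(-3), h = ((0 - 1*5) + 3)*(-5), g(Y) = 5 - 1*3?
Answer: -6427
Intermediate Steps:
g(Y) = 2 (g(Y) = 5 - 3 = 2)
h = 10 (h = ((0 - 5) + 3)*(-5) = (-5 + 3)*(-5) = -2*(-5) = 10)
f = -27 (f = 3 + (5*2)*(-3) = 3 + 10*(-3) = 3 - 30 = -27)
f + h²*(-64) = -27 + 10²*(-64) = -27 + 100*(-64) = -27 - 6400 = -6427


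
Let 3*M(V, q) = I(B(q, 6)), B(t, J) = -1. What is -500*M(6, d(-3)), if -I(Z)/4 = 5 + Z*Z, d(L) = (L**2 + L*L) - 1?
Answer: 4000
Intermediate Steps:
d(L) = -1 + 2*L**2 (d(L) = (L**2 + L**2) - 1 = 2*L**2 - 1 = -1 + 2*L**2)
I(Z) = -20 - 4*Z**2 (I(Z) = -4*(5 + Z*Z) = -4*(5 + Z**2) = -20 - 4*Z**2)
M(V, q) = -8 (M(V, q) = (-20 - 4*(-1)**2)/3 = (-20 - 4*1)/3 = (-20 - 4)/3 = (1/3)*(-24) = -8)
-500*M(6, d(-3)) = -500*(-8) = 4000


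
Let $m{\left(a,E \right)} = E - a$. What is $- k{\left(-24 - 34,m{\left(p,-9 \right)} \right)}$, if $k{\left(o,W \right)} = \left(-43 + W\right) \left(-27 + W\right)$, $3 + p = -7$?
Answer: $-1092$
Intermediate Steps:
$p = -10$ ($p = -3 - 7 = -10$)
$- k{\left(-24 - 34,m{\left(p,-9 \right)} \right)} = - (1161 + \left(-9 - -10\right)^{2} - 70 \left(-9 - -10\right)) = - (1161 + \left(-9 + 10\right)^{2} - 70 \left(-9 + 10\right)) = - (1161 + 1^{2} - 70) = - (1161 + 1 - 70) = \left(-1\right) 1092 = -1092$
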